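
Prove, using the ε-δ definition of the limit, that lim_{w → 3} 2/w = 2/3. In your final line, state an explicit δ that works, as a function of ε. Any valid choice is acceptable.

Fix ε > 0. We seek δ > 0 such that 0 < |w − 3| < δ implies |2/w − (2/3)| < ε.
|2/w − (2/3)| = 2·|3 − w|/(3·|w|) = 2|w − 3|/(3|w|).
Restrict δ ≤ 3/2. Then |w − 3| < 3/2 gives |w| > 3/2, so 3|w| > 9/2.
Then |2/w − (2/3)| < 2|w − 3|/(9/2), which is < ε when |w − 3| < (9/4)ε.
Take δ = min(3/2, (9/4)ε). Then 0 < |w − 3| < δ gives both |w − 3| < 3/2 and |w − 3| < (9/4)ε, so |2/w − (2/3)| < ε.

δ = min(3/2, (9/4)ε)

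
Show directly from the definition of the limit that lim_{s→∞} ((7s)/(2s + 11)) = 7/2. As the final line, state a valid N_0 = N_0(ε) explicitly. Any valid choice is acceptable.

Suppose ε > 0. We seek N_0 > 0 such that s > N_0 implies |(7s)/(2s + 11) − (7/2)| < ε.
(7s)/(2s + 11) − (7/2) = (2(7s) − 7(2s + 11)) / (2(2s + 11)) = -77/(2(2s + 11)).
For s > 0 we have 2s + 11 > 2s, so |(7s)/(2s + 11) − (7/2)| = 77/(2(2s + 11)) < 77/(2·2s) = (77/4)/s.
Thus |(7s)/(2s + 11) − (7/2)| < ε whenever s > (77/4)/ε.
Take N_0 = (77/4)/ε. If s > N_0 then |(7s)/(2s + 11) − (7/2)| < (77/4)/s < ε.

N_0 = (77/4)/ε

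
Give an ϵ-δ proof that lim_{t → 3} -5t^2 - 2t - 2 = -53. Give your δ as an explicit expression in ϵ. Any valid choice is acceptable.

Fix ϵ > 0. We want δ > 0 such that 0 < |t − 3| < δ implies |(-5t^2 - 2t - 2) + 53| < ϵ.
(-5t^2 - 2t - 2) + 53 = -5t^2 - 2t + 51 = (t − 3)(-5t - 17).
So |(-5t^2 - 2t - 2) + 53| = |t − 3|·|-5t - 17|.
Require δ ≤ 1. Then |t − 3| < 1 gives |t| < 4, and by the triangle inequality |-5t - 17| ≤ 5·4 + 17 = 37.
Hence |(-5t^2 - 2t - 2) + 53| ≤ 37|t − 3| < ϵ provided |t − 3| < ϵ/37.
Take δ = min(1, ϵ/37). Then 0 < |t − 3| < δ gives both |t − 3| < 1 and |t − 3| < ϵ/37, so |(-5t^2 - 2t - 2) + 53| < ϵ.

δ = min(1, ϵ/37)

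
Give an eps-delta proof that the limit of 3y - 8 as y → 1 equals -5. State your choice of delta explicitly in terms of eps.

Let eps > 0. We need delta > 0 so that 0 < |y − 1| < delta implies |(3y - 8) + 5| < eps.
Since (3y - 8) + 5 = 3(y − 1), we have |(3y - 8) + 5| = 3|y − 1|.
So 3|y − 1| < eps exactly when |y − 1| < eps/3.
Choosing delta = eps/3 gives |(3y - 8) + 5| = 3|y − 1| < eps whenever |y − 1| < delta.

delta = eps/3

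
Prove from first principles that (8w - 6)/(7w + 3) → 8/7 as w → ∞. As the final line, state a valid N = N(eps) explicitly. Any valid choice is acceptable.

Fix eps > 0. We seek N > 0 such that w > N implies |(8w - 6)/(7w + 3) − (8/7)| < eps.
(8w - 6)/(7w + 3) − (8/7) = (7(8w - 6) − 8(7w + 3)) / (7(7w + 3)) = -66/(7(7w + 3)).
For w > 0 we have 7w + 3 > 7w, so |(8w - 6)/(7w + 3) − (8/7)| = 66/(7(7w + 3)) < 66/(7·7w) = (66/49)/w.
Thus |(8w - 6)/(7w + 3) − (8/7)| < eps whenever w > (66/49)/eps.
Take N = (66/49)/eps. If w > N then |(8w - 6)/(7w + 3) − (8/7)| < (66/49)/w < eps.

N = (66/49)/eps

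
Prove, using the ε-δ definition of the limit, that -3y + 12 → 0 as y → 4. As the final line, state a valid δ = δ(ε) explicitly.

δ = ε/3

Let ε > 0. We need δ > 0 so that 0 < |y − 4| < δ implies |(-3y + 12)| < ε.
|(-3y + 12)| = |-3y + 12| = 3|y − 4|.
So 3|y − 4| < ε exactly when |y − 4| < ε/3.
Choosing δ = ε/3 gives |(-3y + 12)| = 3|y − 4| < ε whenever |y − 4| < δ.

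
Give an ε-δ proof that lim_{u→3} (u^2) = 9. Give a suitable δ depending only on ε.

Suppose ε > 0. We seek δ > 0 with 0 < |u − 3| < δ ⇒ |u^2 − 9| < ε.
Factor: u^2 − 9 = (u − 3)(u + 3), so |u^2 − 9| = |u − 3|·|u + 3|.
Impose δ ≤ 1 so that |u| < 4; then |u + 3| ≤ 7.
Hence |u^2 − 9| ≤ 7|u − 3|, which is < ε once |u − 3| < ε/7.
Take δ = min(1, ε/7). If 0 < |u − 3| < δ then both bounds hold and |u^2 − 9| ≤ 7|u − 3| < 7·(ε/7) = ε.

δ = min(1, ε/7)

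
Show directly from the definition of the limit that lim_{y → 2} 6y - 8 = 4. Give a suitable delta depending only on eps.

Let eps > 0. We need delta > 0 so that 0 < |y − 2| < delta implies |(6y - 8) − 4| < eps.
|(6y - 8) − 4| = |6y - 12| = 6|y − 2|.
Thus it suffices that |y − 2| < eps/6.
Choosing delta = eps/6 gives |(6y - 8) − 4| = 6|y − 2| < eps whenever |y − 2| < delta.

delta = eps/6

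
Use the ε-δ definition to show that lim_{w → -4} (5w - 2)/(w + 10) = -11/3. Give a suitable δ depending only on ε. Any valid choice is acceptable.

Let ε > 0. We want δ > 0 with 0 < |w + 4| < δ ⇒ |(5w - 2)/(w + 10) + 11/3| < ε.
Combining over a common denominator, (5w - 2)/(w + 10) + 11/3 = [(5w - 2)·6 − (-22)·(w + 10)] / [6·(w + 10)] = 52(w + 4) / (6(w + 10)).
So |(5w - 2)/(w + 10) + 11/3| = 52|w + 4| / (6·|w + 10|).
Restrict δ ≤ 3. Then |w + 4| < 3 gives |w + 10| = |(w + 4) + 6| ≥ 6 − 3 = 3.
Hence |(5w - 2)/(w + 10) + 11/3| < 52|w + 4|/(6·3) = (26/9)|w + 4|, which is < ε once |w + 4| < (9/26)ε.
Take δ = min(3, (9/26)ε). Then 0 < |w + 4| < δ forces both bounds, so |(5w - 2)/(w + 10) + 11/3| < ε.

δ = min(3, (9/26)ε)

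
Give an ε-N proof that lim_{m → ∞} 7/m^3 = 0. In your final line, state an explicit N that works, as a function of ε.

Let ε > 0 be given. For m ≥ 1, |7/m^3 − 0| = 7/m^3.
7/m^3 < ε ⇔ m^3 > 7/ε ⇔ m > (7/ε)^{1/3}.
Take N = (7/ε)^{1/3}. Then m > N implies 7/m^3 < ε.

N = (7/ε)^{1/3}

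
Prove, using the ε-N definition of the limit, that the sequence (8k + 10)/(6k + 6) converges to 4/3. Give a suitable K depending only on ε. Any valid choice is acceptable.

K = (1/3)/ε

Fix ε > 0. For k ≥ 1, |(8k + 10)/(6k + 6) − (4/3)| = |12|/(6(6k + 6)) = 12/(6(6k + 6)).
Since 6k + 6 ≥ 6k for k ≥ 1, this is ≤ 12/(6·6k) = (1/3)/k.
So |(8k + 10)/(6k + 6) − (4/3)| < ε whenever k > (1/3)/ε.
Take K = (1/3)/ε. If k > K then |(8k + 10)/(6k + 6) − (4/3)| ≤ (1/3)/k < ε.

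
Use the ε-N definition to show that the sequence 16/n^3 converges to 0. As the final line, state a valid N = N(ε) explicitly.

Let ε > 0 be given. For n ≥ 1, |16/n^3 − 0| = 16/n^3.
16/n^3 < ε ⇔ n^3 > 16/ε ⇔ n > (16/ε)^{1/3}.
Take N = (16/ε)^{1/3}. Then n > N implies 16/n^3 < ε.

N = (16/ε)^{1/3}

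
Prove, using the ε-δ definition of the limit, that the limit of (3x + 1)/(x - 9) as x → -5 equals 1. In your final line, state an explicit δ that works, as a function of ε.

δ = min(7, (7/2)ε)

Let ε > 0 be given. We want δ > 0 with 0 < |x + 5| < δ ⇒ |(3x + 1)/(x - 9) − 1| < ε.
Combining over a common denominator, (3x + 1)/(x - 9) − 1 = [(3x + 1)·(-14) − (-14)·(x - 9)] / [(-14)·(x - 9)] = -28(x + 5) / ((-14)(x - 9)).
So |(3x + 1)/(x - 9) − 1| = 28|x + 5| / (14·|x − 9|).
Restrict δ ≤ 7. Then |x + 5| < 7 gives |x − 9| = |(x + 5) + (-14)| ≥ 14 − 7 = 7.
Hence |(3x + 1)/(x - 9) − 1| < 28|x + 5|/(14·7) = (2/7)|x + 5|, which is < ε once |x + 5| < (7/2)ε.
Take δ = min(7, (7/2)ε). Then 0 < |x + 5| < δ forces both bounds, so |(3x + 1)/(x - 9) − 1| < ε.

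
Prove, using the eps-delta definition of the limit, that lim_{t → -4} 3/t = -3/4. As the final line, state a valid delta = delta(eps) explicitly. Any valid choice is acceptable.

Let eps > 0. We seek delta > 0 such that 0 < |t + 4| < delta implies |3/t + 3/4| < eps.
|3/t + 3/4| = 3·|-4 − t|/(4·|t|) = 3|t + 4|/(4|t|).
Restrict delta ≤ 2. Then |t + 4| < 2 gives |t| > 2, so 4|t| > 8.
Then |3/t + 3/4| < 3|t + 4|/8, which is < eps when |t + 4| < (8/3)eps.
Take delta = min(2, (8/3)eps). Then 0 < |t + 4| < delta gives both |t + 4| < 2 and |t + 4| < (8/3)eps, so |3/t + 3/4| < eps.

delta = min(2, (8/3)eps)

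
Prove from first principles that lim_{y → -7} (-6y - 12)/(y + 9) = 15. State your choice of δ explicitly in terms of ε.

δ = min(1, (1/21)ε)

Suppose ε > 0. We want δ > 0 with 0 < |y + 7| < δ ⇒ |(-6y - 12)/(y + 9) − 15| < ε.
Combining over a common denominator, (-6y - 12)/(y + 9) − 15 = [(-6y - 12)·2 − 30·(y + 9)] / [2·(y + 9)] = -42(y + 7) / (2(y + 9)).
So |(-6y - 12)/(y + 9) − 15| = 42|y + 7| / (2·|y + 9|).
Require δ ≤ 1, so |y + 9| ≥ |2| − |y + 7| > 2 − 1 = 1.
Hence |(-6y - 12)/(y + 9) − 15| < 42|y + 7|/(2·1) = 21|y + 7|, which is < ε once |y + 7| < (1/21)ε.
Take δ = min(1, (1/21)ε). Then 0 < |y + 7| < δ forces both bounds, so |(-6y - 12)/(y + 9) − 15| < ε.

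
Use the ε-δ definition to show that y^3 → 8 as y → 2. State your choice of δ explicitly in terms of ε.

Fix ε > 0. We seek δ > 0 with 0 < |y − 2| < δ ⇒ |y^3 − 8| < ε.
Factor: y^3 − 8 = (y − 2)(y^2 + 2y + 4), so |y^3 − 8| = |y − 2|·|y^2 + 2y + 4|.
Restrict δ ≤ 1. Then |y − 2| < 1 gives |y| < 3, so by the triangle inequality |y^2 + 2y + 4| ≤ 3^2 + 2·3 + 4 = 19.
Hence |y^3 − 8| ≤ 19|y − 2|, which is < ε once |y − 2| < ε/19.
Take δ = min(1, ε/19). If 0 < |y − 2| < δ then both bounds hold and |y^3 − 8| ≤ 19|y − 2| < 19·(ε/19) = ε.

δ = min(1, ε/19)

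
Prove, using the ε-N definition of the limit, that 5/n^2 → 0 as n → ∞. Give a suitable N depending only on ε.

Suppose ε > 0. For n ≥ 1, |5/n^2 − 0| = 5/n^2.
5/n^2 < ε ⇔ n^2 > 5/ε ⇔ n > (5/ε)^{1/2}.
Take N = (5/ε)^{1/2}. Then n > N implies 5/n^2 < ε.

N = (5/ε)^{1/2}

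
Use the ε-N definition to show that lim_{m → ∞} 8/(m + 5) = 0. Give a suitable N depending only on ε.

N = 8/ε

Suppose ε > 0. For m ≥ 1, |8/(m + 5) − 0| = 8/(m + 5) ≤ 8/m.
We need 8/m < ε, i.e. m > 8/ε.
Take N = 8/ε. If m > N then |8/(m + 5)| ≤ 8/m < ε.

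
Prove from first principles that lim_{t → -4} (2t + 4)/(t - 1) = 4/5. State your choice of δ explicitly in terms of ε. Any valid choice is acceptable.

δ = min(5/2, (25/12)ε)

Let ε > 0 be given. We want δ > 0 with 0 < |t + 4| < δ ⇒ |(2t + 4)/(t - 1) − (4/5)| < ε.
Combining over a common denominator, (2t + 4)/(t - 1) − (4/5) = [(2t + 4)·(-5) − (-4)·(t - 1)] / [(-5)·(t - 1)] = -6(t + 4) / ((-5)(t - 1)).
So |(2t + 4)/(t - 1) − (4/5)| = 6|t + 4| / (5·|t − 1|).
Restrict δ ≤ 5/2. Then |t + 4| < 5/2 gives |t − 1| = |(t + 4) + (-5)| ≥ 5 − 5/2 = 5/2.
Hence |(2t + 4)/(t - 1) − (4/5)| < 6|t + 4|/(5·(5/2)) = (12/25)|t + 4|, which is < ε once |t + 4| < (25/12)ε.
Take δ = min(5/2, (25/12)ε). Then 0 < |t + 4| < δ forces both bounds, so |(2t + 4)/(t - 1) − (4/5)| < ε.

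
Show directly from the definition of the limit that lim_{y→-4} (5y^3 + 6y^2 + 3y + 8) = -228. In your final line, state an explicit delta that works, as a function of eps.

delta = min(2, eps/323)

Let eps > 0. We want delta > 0 such that 0 < |y + 4| < delta implies |(5y^3 + 6y^2 + 3y + 8) + 228| < eps.
(5y^3 + 6y^2 + 3y + 8) + 228 = 5y^3 + 6y^2 + 3y + 236 = (y + 4)(5y^2 - 14y + 59).
So |(5y^3 + 6y^2 + 3y + 8) + 228| = |y + 4|·|5y^2 - 14y + 59|.
Require delta ≤ 2. Then |y + 4| < 2 gives |y| < 6, and by the triangle inequality |5y^2 - 14y + 59| ≤ 5·6^2 + 14·6 + 59 = 323.
Hence |(5y^3 + 6y^2 + 3y + 8) + 228| ≤ 323|y + 4| < eps provided |y + 4| < eps/323.
Take delta = min(2, eps/323). Then 0 < |y + 4| < delta gives both |y + 4| < 2 and |y + 4| < eps/323, so |(5y^3 + 6y^2 + 3y + 8) + 228| < eps.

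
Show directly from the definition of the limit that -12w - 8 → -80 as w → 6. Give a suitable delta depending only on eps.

delta = eps/12

Let eps > 0. We need delta > 0 so that 0 < |w − 6| < delta implies |(-12w - 8) + 80| < eps.
Since (-12w - 8) + 80 = -12(w − 6), we have |(-12w - 8) + 80| = 12|w − 6|.
So 12|w − 6| < eps exactly when |w − 6| < eps/12.
Take delta = eps/12. If 0 < |w − 6| < delta then |(-12w - 8) + 80| = 12|w − 6| < 12·(eps/12) = eps.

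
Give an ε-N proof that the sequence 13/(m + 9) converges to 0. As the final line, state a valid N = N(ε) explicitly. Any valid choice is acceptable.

Let ε > 0 be given. For m ≥ 1, |13/(m + 9) − 0| = 13/(m + 9) ≤ 13/m.
We need 13/m < ε, i.e. m > 13/ε.
Take N = 13/ε. If m > N then |13/(m + 9)| ≤ 13/m < ε.

N = 13/ε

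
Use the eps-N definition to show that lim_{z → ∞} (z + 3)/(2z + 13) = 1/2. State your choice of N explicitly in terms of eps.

Let eps > 0. We seek N > 0 such that z > N implies |(z + 3)/(2z + 13) − (1/2)| < eps.
(z + 3)/(2z + 13) − (1/2) = (2(z + 3) − (2z + 13)) / (2(2z + 13)) = -7/(2(2z + 13)).
For z > 0 we have 2z + 13 > 2z, so |(z + 3)/(2z + 13) − (1/2)| = 7/(2(2z + 13)) < 7/(2·2z) = (7/4)/z.
Thus |(z + 3)/(2z + 13) − (1/2)| < eps whenever z > (7/4)/eps.
Take N = (7/4)/eps. If z > N then |(z + 3)/(2z + 13) − (1/2)| < (7/4)/z < eps.

N = (7/4)/eps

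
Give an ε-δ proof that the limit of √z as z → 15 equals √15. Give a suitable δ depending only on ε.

δ = min(15, √15·ε)

Let ε > 0 be given. We want δ > 0 such that 0 < |z − 15| < δ implies |√z − √15| < ε.
Rationalise: √z − √15 = (z − 15)/(√z + √15), so |√z − √15| = |z − 15|/(√z + √15).
Restrict δ ≤ 15 so that |z − 15| < 15 forces z > 0, and then √z + √15 > √15.
Hence |√z − √15| < |z − 15|/√15, which is < ε once |z − 15| < √15·ε.
Take δ = min(15, √15·ε). If 0 < |z − 15| < δ then z > 0 and |√z − √15| < |z − 15|/√15 < ε.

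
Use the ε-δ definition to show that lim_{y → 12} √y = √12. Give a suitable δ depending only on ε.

δ = min(12, √12·ε)

Suppose ε > 0. We want δ > 0 such that 0 < |y − 12| < δ implies |√y − √12| < ε.
Rationalise: √y − √12 = (y − 12)/(√y + √12), so |√y − √12| = |y − 12|/(√y + √12).
Restrict δ ≤ 12 so that |y − 12| < 12 forces y > 0, and then √y + √12 > √12.
Hence |√y − √12| < |y − 12|/√12, which is < ε once |y − 12| < √12·ε.
Take δ = min(12, √12·ε). If 0 < |y − 12| < δ then y > 0 and |√y − √12| < |y − 12|/√12 < ε.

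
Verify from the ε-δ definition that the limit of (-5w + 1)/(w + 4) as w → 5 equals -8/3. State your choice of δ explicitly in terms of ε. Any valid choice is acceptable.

δ = min(9/2, (27/14)ε)

Let ε > 0. We want δ > 0 with 0 < |w − 5| < δ ⇒ |(-5w + 1)/(w + 4) + 8/3| < ε.
Combining over a common denominator, (-5w + 1)/(w + 4) + 8/3 = [(-5w + 1)·9 − (-24)·(w + 4)] / [9·(w + 4)] = -21(w − 5) / (9(w + 4)).
So |(-5w + 1)/(w + 4) + 8/3| = 21|w − 5| / (9·|w + 4|).
Require δ ≤ 9/2, so |w + 4| ≥ |9| − |w − 5| > 9 − 9/2 = 9/2.
Hence |(-5w + 1)/(w + 4) + 8/3| < 21|w − 5|/(9·(9/2)) = (14/27)|w − 5|, which is < ε once |w − 5| < (27/14)ε.
Take δ = min(9/2, (27/14)ε). Then 0 < |w − 5| < δ forces both bounds, so |(-5w + 1)/(w + 4) + 8/3| < ε.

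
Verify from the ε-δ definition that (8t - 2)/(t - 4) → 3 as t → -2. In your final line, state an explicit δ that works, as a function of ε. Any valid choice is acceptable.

Let ε > 0 be given. We want δ > 0 with 0 < |t + 2| < δ ⇒ |(8t - 2)/(t - 4) − 3| < ε.
Combining over a common denominator, (8t - 2)/(t - 4) − 3 = [(8t - 2)·(-6) − (-18)·(t - 4)] / [(-6)·(t - 4)] = -30(t + 2) / ((-6)(t - 4)).
So |(8t - 2)/(t - 4) − 3| = 30|t + 2| / (6·|t − 4|).
Restrict δ ≤ 3. Then |t + 2| < 3 gives |t − 4| = |(t + 2) + (-6)| ≥ 6 − 3 = 3.
Hence |(8t - 2)/(t - 4) − 3| < 30|t + 2|/(6·3) = (5/3)|t + 2|, which is < ε once |t + 2| < (3/5)ε.
Take δ = min(3, (3/5)ε). Then 0 < |t + 2| < δ forces both bounds, so |(8t - 2)/(t - 4) − 3| < ε.

δ = min(3, (3/5)ε)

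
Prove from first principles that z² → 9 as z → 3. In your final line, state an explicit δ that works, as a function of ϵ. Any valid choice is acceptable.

δ = min(2, ϵ/8)

Let ϵ > 0. We seek δ > 0 with 0 < |z − 3| < δ ⇒ |z² − 9| < ϵ.
Factor: z² − 9 = (z − 3)(z + 3), so |z² − 9| = |z − 3|·|z + 3|.
Impose δ ≤ 2 so that |z| < 5; then |z + 3| ≤ 8.
Hence |z² − 9| ≤ 8|z − 3|, which is < ϵ once |z − 3| < ϵ/8.
Take δ = min(2, ϵ/8). If 0 < |z − 3| < δ then both bounds hold and |z² − 9| ≤ 8|z − 3| < 8·(ϵ/8) = ϵ.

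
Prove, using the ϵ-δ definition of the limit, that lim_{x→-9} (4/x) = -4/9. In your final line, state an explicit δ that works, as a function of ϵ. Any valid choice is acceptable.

δ = min(9/2, (81/8)ϵ)

Let ϵ > 0. We seek δ > 0 such that 0 < |x + 9| < δ implies |4/x + 4/9| < ϵ.
|4/x + 4/9| = 4·|-9 − x|/(9·|x|) = 4|x + 9|/(9|x|).
Restrict δ ≤ 9/2. Then |x + 9| < 9/2 gives |x| > 9/2, so 9|x| > 81/2.
Then |4/x + 4/9| < 4|x + 9|/(81/2), which is < ϵ when |x + 9| < (81/8)ϵ.
Take δ = min(9/2, (81/8)ϵ). Then 0 < |x + 9| < δ gives both |x + 9| < 9/2 and |x + 9| < (81/8)ϵ, so |4/x + 4/9| < ϵ.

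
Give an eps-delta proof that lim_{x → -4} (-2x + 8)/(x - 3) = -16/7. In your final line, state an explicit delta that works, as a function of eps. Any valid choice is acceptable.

delta = min(7/2, (49/4)eps)

Fix eps > 0. We want delta > 0 with 0 < |x + 4| < delta ⇒ |(-2x + 8)/(x - 3) + 16/7| < eps.
Combining over a common denominator, (-2x + 8)/(x - 3) + 16/7 = [(-2x + 8)·(-7) − 16·(x - 3)] / [(-7)·(x - 3)] = -2(x + 4) / ((-7)(x - 3)).
So |(-2x + 8)/(x - 3) + 16/7| = 2|x + 4| / (7·|x − 3|).
Require delta ≤ 7/2, so |x − 3| ≥ |-7| − |x + 4| > 7 − 7/2 = 7/2.
Hence |(-2x + 8)/(x - 3) + 16/7| < 2|x + 4|/(7·(7/2)) = (4/49)|x + 4|, which is < eps once |x + 4| < (49/4)eps.
Take delta = min(7/2, (49/4)eps). Then 0 < |x + 4| < delta forces both bounds, so |(-2x + 8)/(x - 3) + 16/7| < eps.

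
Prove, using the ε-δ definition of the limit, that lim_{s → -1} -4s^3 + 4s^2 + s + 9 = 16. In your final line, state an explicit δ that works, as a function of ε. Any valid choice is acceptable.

δ = min(2, ε/67)

Let ε > 0 be given. We want δ > 0 such that 0 < |s + 1| < δ implies |(-4s^3 + 4s^2 + s + 9) − 16| < ε.
(-4s^3 + 4s^2 + s + 9) − 16 = -4s^3 + 4s^2 + s - 7 = (s + 1)(-4s^2 + 8s - 7).
So |(-4s^3 + 4s^2 + s + 9) − 16| = |s + 1|·|-4s^2 + 8s - 7|.
Assume first that |s + 1| < 2, so |s| < 3. Then |-4s^2 + 8s - 7| ≤ 4·3^2 + 8·3 + 7 = 67.
Hence |(-4s^3 + 4s^2 + s + 9) − 16| ≤ 67|s + 1| < ε provided |s + 1| < ε/67.
Take δ = min(2, ε/67). Then 0 < |s + 1| < δ gives both |s + 1| < 2 and |s + 1| < ε/67, so |(-4s^3 + 4s^2 + s + 9) − 16| < ε.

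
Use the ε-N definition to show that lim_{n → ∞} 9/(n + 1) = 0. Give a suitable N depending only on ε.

N = 9/ε

Suppose ε > 0. For n ≥ 1, |9/(n + 1) − 0| = 9/(n + 1) ≤ 9/n.
We need 9/n < ε, i.e. n > 9/ε.
Take N = 9/ε. If n > N then |9/(n + 1)| ≤ 9/n < ε.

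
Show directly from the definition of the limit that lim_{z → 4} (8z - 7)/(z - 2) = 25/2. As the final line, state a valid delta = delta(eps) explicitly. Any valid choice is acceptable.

Let eps > 0 be given. We want delta > 0 with 0 < |z − 4| < delta ⇒ |(8z - 7)/(z - 2) − (25/2)| < eps.
Combining over a common denominator, (8z - 7)/(z - 2) − (25/2) = [(8z - 7)·2 − 25·(z - 2)] / [2·(z - 2)] = -9(z − 4) / (2(z - 2)).
So |(8z - 7)/(z - 2) − (25/2)| = 9|z − 4| / (2·|z − 2|).
Restrict delta ≤ 1. Then |z − 4| < 1 gives |z − 2| = |(z − 4) + 2| ≥ 2 − 1 = 1.
Hence |(8z - 7)/(z - 2) − (25/2)| < 9|z − 4|/(2·1) = (9/2)|z − 4|, which is < eps once |z − 4| < (2/9)eps.
Take delta = min(1, (2/9)eps). Then 0 < |z − 4| < delta forces both bounds, so |(8z - 7)/(z - 2) − (25/2)| < eps.

delta = min(1, (2/9)eps)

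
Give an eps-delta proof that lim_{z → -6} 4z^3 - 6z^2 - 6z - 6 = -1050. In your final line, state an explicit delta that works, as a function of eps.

Let eps > 0. We want delta > 0 such that 0 < |z + 6| < delta implies |(4z^3 - 6z^2 - 6z - 6) + 1050| < eps.
(4z^3 - 6z^2 - 6z - 6) + 1050 = 4z^3 - 6z^2 - 6z + 1044 = (z + 6)(4z^2 - 30z + 174).
So |(4z^3 - 6z^2 - 6z - 6) + 1050| = |z + 6|·|4z^2 - 30z + 174|.
Assume first that |z + 6| < 1, so |z| < 7. Then |4z^2 - 30z + 174| ≤ 4·7^2 + 30·7 + 174 = 580.
Hence |(4z^3 - 6z^2 - 6z - 6) + 1050| ≤ 580|z + 6| < eps provided |z + 6| < eps/580.
Take delta = min(1, eps/580). Then 0 < |z + 6| < delta gives both |z + 6| < 1 and |z + 6| < eps/580, so |(4z^3 - 6z^2 - 6z - 6) + 1050| < eps.

delta = min(1, eps/580)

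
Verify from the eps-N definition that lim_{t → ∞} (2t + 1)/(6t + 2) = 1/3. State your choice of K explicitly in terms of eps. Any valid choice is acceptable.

Suppose eps > 0. We seek K > 0 such that t > K implies |(2t + 1)/(6t + 2) − (1/3)| < eps.
(2t + 1)/(6t + 2) − (1/3) = (6(2t + 1) − 2(6t + 2)) / (6(6t + 2)) = 2/(6(6t + 2)).
For t > 0 we have 6t + 2 > 6t, so |(2t + 1)/(6t + 2) − (1/3)| = 2/(6(6t + 2)) < 2/(6·6t) = (1/18)/t.
Thus |(2t + 1)/(6t + 2) − (1/3)| < eps whenever t > (1/18)/eps.
Take K = (1/18)/eps. If t > K then |(2t + 1)/(6t + 2) − (1/3)| < (1/18)/t < eps.

K = (1/18)/eps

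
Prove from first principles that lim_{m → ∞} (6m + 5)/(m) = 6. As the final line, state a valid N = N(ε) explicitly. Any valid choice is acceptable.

Fix ε > 0. For m ≥ 1, |(6m + 5)/(m) − 6| = |5|/((m)) = 5/((m)).
Since m ≥ m for m ≥ 1, this is ≤ 5/(m) = 5/m.
So |(6m + 5)/(m) − 6| < ε whenever m > 5/ε.
Take N = 5/ε. If m > N then |(6m + 5)/(m) − 6| ≤ 5/m < ε.

N = 5/ε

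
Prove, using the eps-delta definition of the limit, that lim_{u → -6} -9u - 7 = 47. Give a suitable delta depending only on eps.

Let eps > 0. We need delta > 0 so that 0 < |u + 6| < delta implies |(-9u - 7) − 47| < eps.
|(-9u - 7) − 47| = |-9u - 54| = 9|u + 6|.
Thus it suffices that |u + 6| < eps/9.
Choosing delta = eps/9 gives |(-9u - 7) − 47| = 9|u + 6| < eps whenever |u + 6| < delta.

delta = eps/9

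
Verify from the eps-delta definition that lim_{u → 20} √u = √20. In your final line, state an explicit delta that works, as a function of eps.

delta = min(20, √20·eps)

Fix eps > 0. We want delta > 0 such that 0 < |u − 20| < delta implies |√u − √20| < eps.
Multiplying by the conjugate, |√u − √20| = |u − 20|/(√u + √20).
Restrict delta ≤ 20 so that |u − 20| < 20 forces u > 0, and then √u + √20 > √20.
Hence |√u − √20| < |u − 20|/√20, which is < eps once |u − 20| < √20·eps.
Take delta = min(20, √20·eps). If 0 < |u − 20| < delta then u > 0 and |√u − √20| < |u − 20|/√20 < eps.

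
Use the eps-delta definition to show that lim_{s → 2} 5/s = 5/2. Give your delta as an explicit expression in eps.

delta = min(1, (2/5)eps)

Let eps > 0 be given. We seek delta > 0 such that 0 < |s − 2| < delta implies |5/s − (5/2)| < eps.
|5/s − (5/2)| = 5·|2 − s|/(2·|s|) = 5|s − 2|/(2|s|).
Require delta ≤ 1 so that |s| > 2 − 1 = 1, hence 2|s| > 2.
Then |5/s − (5/2)| < 5|s − 2|/2, which is < eps when |s − 2| < (2/5)eps.
Take delta = min(1, (2/5)eps). Then 0 < |s − 2| < delta gives both |s − 2| < 1 and |s − 2| < (2/5)eps, so |5/s − (5/2)| < eps.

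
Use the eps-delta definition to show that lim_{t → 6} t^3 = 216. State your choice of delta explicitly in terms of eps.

Suppose eps > 0. We seek delta > 0 with 0 < |t − 6| < delta ⇒ |t^3 − 216| < eps.
Factor: t^3 − 216 = (t − 6)(t^2 + 6t + 36), so |t^3 − 216| = |t − 6|·|t^2 + 6t + 36|.
Restrict delta ≤ 1. Then |t − 6| < 1 gives |t| < 7, so by the triangle inequality |t^2 + 6t + 36| ≤ 7^2 + 6·7 + 36 = 127.
Hence |t^3 − 216| ≤ 127|t − 6|, which is < eps once |t − 6| < eps/127.
Take delta = min(1, eps/127). If 0 < |t − 6| < delta then both bounds hold and |t^3 − 216| ≤ 127|t − 6| < 127·(eps/127) = eps.

delta = min(1, eps/127)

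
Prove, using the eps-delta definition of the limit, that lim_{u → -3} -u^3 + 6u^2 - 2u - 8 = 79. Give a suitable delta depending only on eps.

Suppose eps > 0. We want delta > 0 such that 0 < |u + 3| < delta implies |(-u^3 + 6u^2 - 2u - 8) − 79| < eps.
(-u^3 + 6u^2 - 2u - 8) − 79 = -u^3 + 6u^2 - 2u - 87 = (u + 3)(-u^2 + 9u - 29).
So |(-u^3 + 6u^2 - 2u - 8) − 79| = |u + 3|·|-u^2 + 9u - 29|.
Assume first that |u + 3| < 2, so |u| < 5. Then |-u^2 + 9u - 29| ≤ 5^2 + 9·5 + 29 = 99.
Hence |(-u^3 + 6u^2 - 2u - 8) − 79| ≤ 99|u + 3| < eps provided |u + 3| < eps/99.
Choosing delta = min(2, eps/99) ensures both conditions, hence |(-u^3 + 6u^2 - 2u - 8) − 79| < eps.

delta = min(2, eps/99)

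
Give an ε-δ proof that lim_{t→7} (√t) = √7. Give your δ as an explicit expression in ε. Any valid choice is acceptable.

Fix ε > 0. We want δ > 0 such that 0 < |t − 7| < δ implies |√t − √7| < ε.
Rationalise: √t − √7 = (t − 7)/(√t + √7), so |√t − √7| = |t − 7|/(√t + √7).
Restrict δ ≤ 7 so that |t − 7| < 7 forces t > 0, and then √t + √7 > √7.
Hence |√t − √7| < |t − 7|/√7, which is < ε once |t − 7| < √7·ε.
Take δ = min(7, √7·ε). If 0 < |t − 7| < δ then t > 0 and |√t − √7| < |t − 7|/√7 < ε.

δ = min(7, √7·ε)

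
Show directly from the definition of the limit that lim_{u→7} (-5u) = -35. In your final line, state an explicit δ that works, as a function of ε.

Let ε > 0 be given. We need δ > 0 so that 0 < |u − 7| < δ implies |(-5u) + 35| < ε.
|(-5u) + 35| = |-5u + 35| = 5|u − 7|.
Thus it suffices that |u − 7| < ε/5.
Take δ = ε/5. If 0 < |u − 7| < δ then |(-5u) + 35| = 5|u − 7| < 5·(ε/5) = ε.

δ = ε/5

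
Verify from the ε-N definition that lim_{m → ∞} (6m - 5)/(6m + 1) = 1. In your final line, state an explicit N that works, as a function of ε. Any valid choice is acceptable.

Suppose ε > 0. For m ≥ 1, |(6m - 5)/(6m + 1) − 1| = |-36|/(6(6m + 1)) = 36/(6(6m + 1)).
Since 6m + 1 ≥ 6m for m ≥ 1, this is ≤ 36/(6·6m) = 1/m.
So |(6m - 5)/(6m + 1) − 1| < ε whenever m > 1/ε.
Take N = 1/ε. If m > N then |(6m - 5)/(6m + 1) − 1| ≤ 1/m < ε.

N = 1/ε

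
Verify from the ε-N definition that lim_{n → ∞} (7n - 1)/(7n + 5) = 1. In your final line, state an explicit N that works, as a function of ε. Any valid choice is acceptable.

N = (6/7)/ε

Suppose ε > 0. For n ≥ 1, |(7n - 1)/(7n + 5) − 1| = |-42|/(7(7n + 5)) = 42/(7(7n + 5)).
Since 7n + 5 ≥ 7n for n ≥ 1, this is ≤ 42/(7·7n) = (6/7)/n.
So |(7n - 1)/(7n + 5) − 1| < ε whenever n > (6/7)/ε.
Take N = (6/7)/ε. If n > N then |(7n - 1)/(7n + 5) − 1| ≤ (6/7)/n < ε.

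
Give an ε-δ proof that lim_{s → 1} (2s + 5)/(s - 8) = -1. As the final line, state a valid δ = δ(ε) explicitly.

δ = min(7/2, (7/6)ε)

Let ε > 0. We want δ > 0 with 0 < |s − 1| < δ ⇒ |(2s + 5)/(s - 8) + 1| < ε.
Combining over a common denominator, (2s + 5)/(s - 8) + 1 = [(2s + 5)·(-7) − 7·(s - 8)] / [(-7)·(s - 8)] = -21(s − 1) / ((-7)(s - 8)).
So |(2s + 5)/(s - 8) + 1| = 21|s − 1| / (7·|s − 8|).
Restrict δ ≤ 7/2. Then |s − 1| < 7/2 gives |s − 8| = |(s − 1) + (-7)| ≥ 7 − 7/2 = 7/2.
Hence |(2s + 5)/(s - 8) + 1| < 21|s − 1|/(7·(7/2)) = (6/7)|s − 1|, which is < ε once |s − 1| < (7/6)ε.
Take δ = min(7/2, (7/6)ε). Then 0 < |s − 1| < δ forces both bounds, so |(2s + 5)/(s - 8) + 1| < ε.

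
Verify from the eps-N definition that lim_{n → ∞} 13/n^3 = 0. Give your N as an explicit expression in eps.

Let eps > 0 be given. For n ≥ 1, |13/n^3 − 0| = 13/n^3.
13/n^3 < eps ⇔ n^3 > 13/eps ⇔ n > (13/eps)^{1/3}.
Take N = (13/eps)^{1/3}. Then n > N implies 13/n^3 < eps.

N = (13/eps)^{1/3}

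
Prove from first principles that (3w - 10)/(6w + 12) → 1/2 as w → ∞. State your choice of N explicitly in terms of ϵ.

Let ϵ > 0 be given. We seek N > 0 such that w > N implies |(3w - 10)/(6w + 12) − (1/2)| < ϵ.
(3w - 10)/(6w + 12) − (1/2) = (6(3w - 10) − 3(6w + 12)) / (6(6w + 12)) = -96/(6(6w + 12)).
For w > 0 we have 6w + 12 > 6w, so |(3w - 10)/(6w + 12) − (1/2)| = 96/(6(6w + 12)) < 96/(6·6w) = (8/3)/w.
Thus |(3w - 10)/(6w + 12) − (1/2)| < ϵ whenever w > (8/3)/ϵ.
Take N = (8/3)/ϵ. If w > N then |(3w - 10)/(6w + 12) − (1/2)| < (8/3)/w < ϵ.

N = (8/3)/ϵ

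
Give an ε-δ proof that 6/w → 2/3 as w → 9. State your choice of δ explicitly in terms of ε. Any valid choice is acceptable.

δ = min(9/2, (27/4)ε)

Fix ε > 0. We seek δ > 0 such that 0 < |w − 9| < δ implies |6/w − (2/3)| < ε.
|6/w − (2/3)| = 6·|9 − w|/(9·|w|) = 6|w − 9|/(9|w|).
Restrict δ ≤ 9/2. Then |w − 9| < 9/2 gives |w| > 9/2, so 9|w| > 81/2.
Then |6/w − (2/3)| < 6|w − 9|/(81/2), which is < ε when |w − 9| < (27/4)ε.
Take δ = min(9/2, (27/4)ε). Then 0 < |w − 9| < δ gives both |w − 9| < 9/2 and |w − 9| < (27/4)ε, so |6/w − (2/3)| < ε.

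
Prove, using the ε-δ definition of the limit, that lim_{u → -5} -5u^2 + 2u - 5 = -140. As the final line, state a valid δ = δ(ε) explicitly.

Let ε > 0 be given. We want δ > 0 such that 0 < |u + 5| < δ implies |(-5u^2 + 2u - 5) + 140| < ε.
(-5u^2 + 2u - 5) + 140 = -5u^2 + 2u + 135 = (u + 5)(-5u + 27).
So |(-5u^2 + 2u - 5) + 140| = |u + 5|·|-5u + 27|.
Assume first that |u + 5| < 1, so |u| < 6. Then |-5u + 27| ≤ 5·6 + 27 = 57.
Hence |(-5u^2 + 2u - 5) + 140| ≤ 57|u + 5| < ε provided |u + 5| < ε/57.
Take δ = min(1, ε/57). Then 0 < |u + 5| < δ gives both |u + 5| < 1 and |u + 5| < ε/57, so |(-5u^2 + 2u - 5) + 140| < ε.

δ = min(1, ε/57)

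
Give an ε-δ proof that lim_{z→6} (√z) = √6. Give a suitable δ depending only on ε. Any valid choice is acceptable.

δ = min(6, √6·ε)

Fix ε > 0. We want δ > 0 such that 0 < |z − 6| < δ implies |√z − √6| < ε.
Rationalise: √z − √6 = (z − 6)/(√z + √6), so |√z − √6| = |z − 6|/(√z + √6).
Restrict δ ≤ 6 so that |z − 6| < 6 forces z > 0, and then √z + √6 > √6.
Hence |√z − √6| < |z − 6|/√6, which is < ε once |z − 6| < √6·ε.
Take δ = min(6, √6·ε). If 0 < |z − 6| < δ then z > 0 and |√z − √6| < |z − 6|/√6 < ε.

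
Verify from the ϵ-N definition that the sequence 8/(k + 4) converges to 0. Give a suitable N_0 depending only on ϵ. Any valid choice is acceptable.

Fix ϵ > 0. For k ≥ 1, |8/(k + 4) − 0| = 8/(k + 4) ≤ 8/k.
We need 8/k < ϵ, i.e. k > 8/ϵ.
Take N_0 = 8/ϵ. If k > N_0 then |8/(k + 4)| ≤ 8/k < ϵ.

N_0 = 8/ϵ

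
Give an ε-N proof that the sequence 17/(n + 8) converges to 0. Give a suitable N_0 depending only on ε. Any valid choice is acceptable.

Let ε > 0. For n ≥ 1, |17/(n + 8) − 0| = 17/(n + 8) ≤ 17/n.
We need 17/n < ε, i.e. n > 17/ε.
Take N_0 = 17/ε. If n > N_0 then |17/(n + 8)| ≤ 17/n < ε.

N_0 = 17/ε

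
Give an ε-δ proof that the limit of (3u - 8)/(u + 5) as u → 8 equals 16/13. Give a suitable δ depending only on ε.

Let ε > 0. We want δ > 0 with 0 < |u − 8| < δ ⇒ |(3u - 8)/(u + 5) − (16/13)| < ε.
Combining over a common denominator, (3u - 8)/(u + 5) − (16/13) = [(3u - 8)·13 − 16·(u + 5)] / [13·(u + 5)] = 23(u − 8) / (13(u + 5)).
So |(3u - 8)/(u + 5) − (16/13)| = 23|u − 8| / (13·|u + 5|).
Restrict δ ≤ 13/2. Then |u − 8| < 13/2 gives |u + 5| = |(u − 8) + 13| ≥ 13 − 13/2 = 13/2.
Hence |(3u - 8)/(u + 5) − (16/13)| < 23|u − 8|/(13·(13/2)) = (46/169)|u − 8|, which is < ε once |u − 8| < (169/46)ε.
Take δ = min(13/2, (169/46)ε). Then 0 < |u − 8| < δ forces both bounds, so |(3u - 8)/(u + 5) − (16/13)| < ε.

δ = min(13/2, (169/46)ε)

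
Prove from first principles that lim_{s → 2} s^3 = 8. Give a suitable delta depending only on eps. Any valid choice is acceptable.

delta = min(1, eps/19)

Suppose eps > 0. We seek delta > 0 with 0 < |s − 2| < delta ⇒ |s^3 − 8| < eps.
Factor: s^3 − 8 = (s − 2)(s^2 + 2s + 4), so |s^3 − 8| = |s − 2|·|s^2 + 2s + 4|.
Restrict delta ≤ 1. Then |s − 2| < 1 gives |s| < 3, so by the triangle inequality |s^2 + 2s + 4| ≤ 3^2 + 2·3 + 4 = 19.
Hence |s^3 − 8| ≤ 19|s − 2|, which is < eps once |s − 2| < eps/19.
Take delta = min(1, eps/19). If 0 < |s − 2| < delta then both bounds hold and |s^3 − 8| ≤ 19|s − 2| < 19·(eps/19) = eps.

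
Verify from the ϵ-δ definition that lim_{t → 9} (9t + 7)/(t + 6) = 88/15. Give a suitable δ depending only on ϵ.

Let ϵ > 0. We want δ > 0 with 0 < |t − 9| < δ ⇒ |(9t + 7)/(t + 6) − (88/15)| < ϵ.
Combining over a common denominator, (9t + 7)/(t + 6) − (88/15) = [(9t + 7)·15 − 88·(t + 6)] / [15·(t + 6)] = 47(t − 9) / (15(t + 6)).
So |(9t + 7)/(t + 6) − (88/15)| = 47|t − 9| / (15·|t + 6|).
Require δ ≤ 15/2, so |t + 6| ≥ |15| − |t − 9| > 15 − 15/2 = 15/2.
Hence |(9t + 7)/(t + 6) − (88/15)| < 47|t − 9|/(15·(15/2)) = (94/225)|t − 9|, which is < ϵ once |t − 9| < (225/94)ϵ.
Take δ = min(15/2, (225/94)ϵ). Then 0 < |t − 9| < δ forces both bounds, so |(9t + 7)/(t + 6) − (88/15)| < ϵ.

δ = min(15/2, (225/94)ϵ)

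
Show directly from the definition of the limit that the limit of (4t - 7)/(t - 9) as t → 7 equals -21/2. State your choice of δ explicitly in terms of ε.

δ = min(1, (2/29)ε)

Let ε > 0 be given. We want δ > 0 with 0 < |t − 7| < δ ⇒ |(4t - 7)/(t - 9) + 21/2| < ε.
Combining over a common denominator, (4t - 7)/(t - 9) + 21/2 = [(4t - 7)·(-2) − 21·(t - 9)] / [(-2)·(t - 9)] = -29(t − 7) / ((-2)(t - 9)).
So |(4t - 7)/(t - 9) + 21/2| = 29|t − 7| / (2·|t − 9|).
Require δ ≤ 1, so |t − 9| ≥ |-2| − |t − 7| > 2 − 1 = 1.
Hence |(4t - 7)/(t - 9) + 21/2| < 29|t − 7|/(2·1) = (29/2)|t − 7|, which is < ε once |t − 7| < (2/29)ε.
Take δ = min(1, (2/29)ε). Then 0 < |t − 7| < δ forces both bounds, so |(4t - 7)/(t - 9) + 21/2| < ε.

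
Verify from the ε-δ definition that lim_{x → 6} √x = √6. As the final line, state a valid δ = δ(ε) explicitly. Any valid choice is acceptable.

Let ε > 0 be given. We want δ > 0 such that 0 < |x − 6| < δ implies |√x − √6| < ε.
Multiplying by the conjugate, |√x − √6| = |x − 6|/(√x + √6).
Restrict δ ≤ 6 so that |x − 6| < 6 forces x > 0, and then √x + √6 > √6.
Hence |√x − √6| < |x − 6|/√6, which is < ε once |x − 6| < √6·ε.
Take δ = min(6, √6·ε). If 0 < |x − 6| < δ then x > 0 and |√x − √6| < |x − 6|/√6 < ε.

δ = min(6, √6·ε)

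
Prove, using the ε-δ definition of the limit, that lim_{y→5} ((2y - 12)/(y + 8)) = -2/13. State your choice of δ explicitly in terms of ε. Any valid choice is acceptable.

Let ε > 0 be given. We want δ > 0 with 0 < |y − 5| < δ ⇒ |(2y - 12)/(y + 8) + 2/13| < ε.
Combining over a common denominator, (2y - 12)/(y + 8) + 2/13 = [(2y - 12)·13 − (-2)·(y + 8)] / [13·(y + 8)] = 28(y − 5) / (13(y + 8)).
So |(2y - 12)/(y + 8) + 2/13| = 28|y − 5| / (13·|y + 8|).
Restrict δ ≤ 13/2. Then |y − 5| < 13/2 gives |y + 8| = |(y − 5) + 13| ≥ 13 − 13/2 = 13/2.
Hence |(2y - 12)/(y + 8) + 2/13| < 28|y − 5|/(13·(13/2)) = (56/169)|y − 5|, which is < ε once |y − 5| < (169/56)ε.
Take δ = min(13/2, (169/56)ε). Then 0 < |y − 5| < δ forces both bounds, so |(2y - 12)/(y + 8) + 2/13| < ε.

δ = min(13/2, (169/56)ε)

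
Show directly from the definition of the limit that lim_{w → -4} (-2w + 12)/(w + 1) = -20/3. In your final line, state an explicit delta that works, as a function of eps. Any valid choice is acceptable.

Suppose eps > 0. We want delta > 0 with 0 < |w + 4| < delta ⇒ |(-2w + 12)/(w + 1) + 20/3| < eps.
Combining over a common denominator, (-2w + 12)/(w + 1) + 20/3 = [(-2w + 12)·(-3) − 20·(w + 1)] / [(-3)·(w + 1)] = -14(w + 4) / ((-3)(w + 1)).
So |(-2w + 12)/(w + 1) + 20/3| = 14|w + 4| / (3·|w + 1|).
Require delta ≤ 3/2, so |w + 1| ≥ |-3| − |w + 4| > 3 − 3/2 = 3/2.
Hence |(-2w + 12)/(w + 1) + 20/3| < 14|w + 4|/(3·(3/2)) = (28/9)|w + 4|, which is < eps once |w + 4| < (9/28)eps.
Take delta = min(3/2, (9/28)eps). Then 0 < |w + 4| < delta forces both bounds, so |(-2w + 12)/(w + 1) + 20/3| < eps.

delta = min(3/2, (9/28)eps)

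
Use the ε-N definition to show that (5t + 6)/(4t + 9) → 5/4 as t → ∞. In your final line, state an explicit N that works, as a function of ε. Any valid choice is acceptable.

Let ε > 0 be given. We seek N > 0 such that t > N implies |(5t + 6)/(4t + 9) − (5/4)| < ε.
(5t + 6)/(4t + 9) − (5/4) = (4(5t + 6) − 5(4t + 9)) / (4(4t + 9)) = -21/(4(4t + 9)).
For t > 0 we have 4t + 9 > 4t, so |(5t + 6)/(4t + 9) − (5/4)| = 21/(4(4t + 9)) < 21/(4·4t) = (21/16)/t.
Thus |(5t + 6)/(4t + 9) − (5/4)| < ε whenever t > (21/16)/ε.
Take N = (21/16)/ε. If t > N then |(5t + 6)/(4t + 9) − (5/4)| < (21/16)/t < ε.

N = (21/16)/ε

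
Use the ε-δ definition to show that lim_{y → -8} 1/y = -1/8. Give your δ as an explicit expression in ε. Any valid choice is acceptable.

δ = min(4, 32ε)

Let ε > 0. We seek δ > 0 such that 0 < |y + 8| < δ implies |1/y + 1/8| < ε.
|1/y + 1/8| = |-8 − y|/(8·|y|) = |y + 8|/(8|y|).
Require δ ≤ 4 so that |y| > 8 − 4 = 4, hence 8|y| > 32.
Then |1/y + 1/8| < |y + 8|/32, which is < ε when |y + 8| < 32ε.
Take δ = min(4, 32ε). Then 0 < |y + 8| < δ gives both |y + 8| < 4 and |y + 8| < 32ε, so |1/y + 1/8| < ε.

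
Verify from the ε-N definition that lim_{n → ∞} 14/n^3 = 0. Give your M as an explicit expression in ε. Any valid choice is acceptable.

M = (14/ε)^{1/3}

Let ε > 0 be given. For n ≥ 1, |14/n^3 − 0| = 14/n^3.
14/n^3 < ε ⇔ n^3 > 14/ε ⇔ n > (14/ε)^{1/3}.
Take M = (14/ε)^{1/3}. Then n > M implies 14/n^3 < ε.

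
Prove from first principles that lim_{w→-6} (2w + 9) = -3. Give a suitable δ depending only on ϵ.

δ = ϵ/2

Let ϵ > 0 be given. We need δ > 0 so that 0 < |w + 6| < δ implies |(2w + 9) + 3| < ϵ.
|(2w + 9) + 3| = |2w + 12| = 2|w + 6|.
Thus it suffices that |w + 6| < ϵ/2.
Take δ = ϵ/2. If 0 < |w + 6| < δ then |(2w + 9) + 3| = 2|w + 6| < 2·(ϵ/2) = ϵ.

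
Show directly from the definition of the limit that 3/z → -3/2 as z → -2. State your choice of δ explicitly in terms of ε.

Suppose ε > 0. We seek δ > 0 such that 0 < |z + 2| < δ implies |3/z + 3/2| < ε.
|3/z + 3/2| = 3·|-2 − z|/(2·|z|) = 3|z + 2|/(2|z|).
Require δ ≤ 1 so that |z| > 2 − 1 = 1, hence 2|z| > 2.
Then |3/z + 3/2| < 3|z + 2|/2, which is < ε when |z + 2| < (2/3)ε.
Take δ = min(1, (2/3)ε). Then 0 < |z + 2| < δ gives both |z + 2| < 1 and |z + 2| < (2/3)ε, so |3/z + 3/2| < ε.

δ = min(1, (2/3)ε)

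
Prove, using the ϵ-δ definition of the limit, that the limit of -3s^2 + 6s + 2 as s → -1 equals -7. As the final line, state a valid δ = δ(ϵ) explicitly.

δ = min(2, ϵ/18)

Suppose ϵ > 0. We want δ > 0 such that 0 < |s + 1| < δ implies |(-3s^2 + 6s + 2) + 7| < ϵ.
(-3s^2 + 6s + 2) + 7 = -3s^2 + 6s + 9 = (s + 1)(-3s + 9).
So |(-3s^2 + 6s + 2) + 7| = |s + 1|·|-3s + 9|.
Require δ ≤ 2. Then |s + 1| < 2 gives |s| < 3, and by the triangle inequality |-3s + 9| ≤ 3·3 + 9 = 18.
Hence |(-3s^2 + 6s + 2) + 7| ≤ 18|s + 1| < ϵ provided |s + 1| < ϵ/18.
Choosing δ = min(2, ϵ/18) ensures both conditions, hence |(-3s^2 + 6s + 2) + 7| < ϵ.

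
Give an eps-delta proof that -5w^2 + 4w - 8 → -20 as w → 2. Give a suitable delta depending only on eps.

Let eps > 0. We want delta > 0 such that 0 < |w − 2| < delta implies |(-5w^2 + 4w - 8) + 20| < eps.
(-5w^2 + 4w - 8) + 20 = -5w^2 + 4w + 12 = (w − 2)(-5w - 6).
So |(-5w^2 + 4w - 8) + 20| = |w − 2|·|-5w - 6|.
Require delta ≤ 2. Then |w − 2| < 2 gives |w| < 4, and by the triangle inequality |-5w - 6| ≤ 5·4 + 6 = 26.
Hence |(-5w^2 + 4w - 8) + 20| ≤ 26|w − 2| < eps provided |w − 2| < eps/26.
Take delta = min(2, eps/26). Then 0 < |w − 2| < delta gives both |w − 2| < 2 and |w − 2| < eps/26, so |(-5w^2 + 4w - 8) + 20| < eps.

delta = min(2, eps/26)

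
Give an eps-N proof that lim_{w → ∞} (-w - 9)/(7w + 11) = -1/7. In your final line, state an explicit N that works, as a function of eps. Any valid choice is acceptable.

N = (52/49)/eps

Let eps > 0 be given. We seek N > 0 such that w > N implies |(-w - 9)/(7w + 11) + 1/7| < eps.
(-w - 9)/(7w + 11) + 1/7 = (7(-w - 9) − (-1)(7w + 11)) / (7(7w + 11)) = -52/(7(7w + 11)).
For w > 0 we have 7w + 11 > 7w, so |(-w - 9)/(7w + 11) + 1/7| = 52/(7(7w + 11)) < 52/(7·7w) = (52/49)/w.
Thus |(-w - 9)/(7w + 11) + 1/7| < eps whenever w > (52/49)/eps.
Take N = (52/49)/eps. If w > N then |(-w - 9)/(7w + 11) + 1/7| < (52/49)/w < eps.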